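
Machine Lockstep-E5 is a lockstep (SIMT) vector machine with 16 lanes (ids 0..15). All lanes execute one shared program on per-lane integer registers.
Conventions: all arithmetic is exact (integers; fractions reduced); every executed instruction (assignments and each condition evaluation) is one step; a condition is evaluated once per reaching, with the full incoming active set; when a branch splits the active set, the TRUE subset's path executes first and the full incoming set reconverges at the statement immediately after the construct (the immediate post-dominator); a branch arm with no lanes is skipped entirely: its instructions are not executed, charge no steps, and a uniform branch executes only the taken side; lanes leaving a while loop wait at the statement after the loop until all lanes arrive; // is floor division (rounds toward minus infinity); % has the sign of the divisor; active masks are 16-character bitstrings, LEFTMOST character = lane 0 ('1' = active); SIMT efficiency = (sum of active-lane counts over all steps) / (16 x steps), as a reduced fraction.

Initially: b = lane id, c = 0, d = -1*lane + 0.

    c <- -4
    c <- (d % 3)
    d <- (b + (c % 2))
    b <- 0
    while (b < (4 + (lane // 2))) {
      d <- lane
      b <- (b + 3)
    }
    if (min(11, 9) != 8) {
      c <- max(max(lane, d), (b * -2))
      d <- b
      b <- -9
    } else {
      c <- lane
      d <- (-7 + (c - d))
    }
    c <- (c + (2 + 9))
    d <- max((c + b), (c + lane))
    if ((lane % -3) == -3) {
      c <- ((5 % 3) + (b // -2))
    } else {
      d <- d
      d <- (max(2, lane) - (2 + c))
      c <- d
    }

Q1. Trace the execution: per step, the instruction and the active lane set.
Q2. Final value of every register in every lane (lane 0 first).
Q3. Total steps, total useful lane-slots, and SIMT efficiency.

step 0: c <- -4                      1111111111111111
step 1: c <- (d % 3)                 1111111111111111
step 2: d <- (b + (c % 2))           1111111111111111
step 3: b <- 0                       1111111111111111
step 4: eval (b < (4 + (lane // 2))) 1111111111111111
step 5: d <- lane                    1111111111111111
step 6: b <- (b + 3)                 1111111111111111
step 7: eval (b < (4 + (lane // 2))) 1111111111111111
step 8: d <- lane                    1111111111111111
step 9: b <- (b + 3)                 1111111111111111
step 10: eval (b < (4 + (lane // 2))) 1111111111111111
step 11: d <- lane                    0000001111111111
step 12: b <- (b + 3)                 0000001111111111
step 13: eval (b < (4 + (lane // 2))) 0000001111111111
step 14: d <- lane                    0000000000001111
step 15: b <- (b + 3)                 0000000000001111
step 16: eval (b < (4 + (lane // 2))) 0000000000001111
step 17: eval (min(11, 9) != 8)       1111111111111111
step 18: c <- max(max(lane, d), (b * -2)) 1111111111111111
step 19: d <- b                       1111111111111111
step 20: b <- -9                      1111111111111111
step 21: c <- (c + (2 + 9))           1111111111111111
step 22: d <- max((c + b), (c + lane)) 1111111111111111
step 23: eval ((lane % -3) == -3)     1111111111111111
step 24: d <- d                       1111111111111111
step 25: d <- (max(2, lane) - (2 + c)) 1111111111111111
step 26: c <- d                       1111111111111111

Answer: 27 steps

b: -9,-9,-9,-9,-9,-9,-9,-9,-9,-9,-9,-9,-9,-9,-9,-9
c: -11,-12,-13,-13,-13,-13,-13,-13,-13,-13,-13,-13,-13,-13,-13,-13
d: -11,-12,-13,-13,-13,-13,-13,-13,-13,-13,-13,-13,-13,-13,-13,-13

steps = 27; useful = 378; efficiency = 378/432 = 7/8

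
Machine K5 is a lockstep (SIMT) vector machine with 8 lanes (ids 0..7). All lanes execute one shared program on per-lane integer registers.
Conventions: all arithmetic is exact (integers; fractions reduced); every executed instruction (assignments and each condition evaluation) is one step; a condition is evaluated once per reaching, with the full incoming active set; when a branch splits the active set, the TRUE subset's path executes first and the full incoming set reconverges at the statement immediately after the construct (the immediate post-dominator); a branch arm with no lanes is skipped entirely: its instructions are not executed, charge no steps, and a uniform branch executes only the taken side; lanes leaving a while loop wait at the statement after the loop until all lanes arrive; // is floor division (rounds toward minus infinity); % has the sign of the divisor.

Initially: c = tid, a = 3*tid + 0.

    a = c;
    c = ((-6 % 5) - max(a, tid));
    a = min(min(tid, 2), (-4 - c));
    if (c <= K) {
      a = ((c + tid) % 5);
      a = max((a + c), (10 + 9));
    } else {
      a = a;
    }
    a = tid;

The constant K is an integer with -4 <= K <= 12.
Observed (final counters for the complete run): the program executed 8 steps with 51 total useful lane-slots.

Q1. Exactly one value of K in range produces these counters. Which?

Answer: K = -1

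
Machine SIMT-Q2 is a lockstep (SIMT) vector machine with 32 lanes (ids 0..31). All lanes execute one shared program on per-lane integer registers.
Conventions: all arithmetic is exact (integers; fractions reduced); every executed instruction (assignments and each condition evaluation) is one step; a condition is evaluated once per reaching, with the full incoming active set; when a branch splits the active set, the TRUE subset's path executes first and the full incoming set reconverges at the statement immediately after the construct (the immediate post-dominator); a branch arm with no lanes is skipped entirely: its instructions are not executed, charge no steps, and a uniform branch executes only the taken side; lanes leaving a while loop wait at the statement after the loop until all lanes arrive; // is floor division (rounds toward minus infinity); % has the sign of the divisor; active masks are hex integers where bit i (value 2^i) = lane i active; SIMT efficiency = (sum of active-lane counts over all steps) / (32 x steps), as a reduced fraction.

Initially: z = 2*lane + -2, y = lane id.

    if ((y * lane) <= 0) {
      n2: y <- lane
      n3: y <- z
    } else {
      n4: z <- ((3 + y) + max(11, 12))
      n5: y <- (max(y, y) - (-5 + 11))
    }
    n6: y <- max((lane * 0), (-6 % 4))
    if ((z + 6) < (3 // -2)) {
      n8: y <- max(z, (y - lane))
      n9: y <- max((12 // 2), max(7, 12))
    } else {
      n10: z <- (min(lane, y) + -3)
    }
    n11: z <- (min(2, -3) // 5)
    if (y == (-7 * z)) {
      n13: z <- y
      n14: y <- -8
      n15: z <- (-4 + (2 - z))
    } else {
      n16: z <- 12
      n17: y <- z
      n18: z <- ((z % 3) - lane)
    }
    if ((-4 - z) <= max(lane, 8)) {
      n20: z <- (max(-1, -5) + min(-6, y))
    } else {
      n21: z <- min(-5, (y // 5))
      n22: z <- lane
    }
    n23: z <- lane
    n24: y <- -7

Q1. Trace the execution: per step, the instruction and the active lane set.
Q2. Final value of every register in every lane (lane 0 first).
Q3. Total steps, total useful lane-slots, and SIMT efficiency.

step 0: eval ((y * lane) <= 0)       0xffffffff
step 1: y <- lane                    0x00000001
step 2: y <- z                       0x00000001
step 3: z <- ((3 + y) + max(11, 12)) 0xfffffffe
step 4: y <- (max(y, y) - (-5 + 11)) 0xfffffffe
step 5: y <- max((lane * 0), (-6 % 4)) 0xffffffff
step 6: eval ((z + 6) < (3 // -2))   0xffffffff
step 7: z <- (min(lane, y) + -3)     0xffffffff
step 8: z <- (min(2, -3) // 5)       0xffffffff
step 9: eval (y == (-7 * z))         0xffffffff
step 10: z <- 12                      0xffffffff
step 11: y <- z                       0xffffffff
step 12: z <- ((z % 3) - lane)        0xffffffff
step 13: eval ((-4 - z) <= max(lane, 8)) 0xffffffff
step 14: z <- (max(-1, -5) + min(-6, y)) 0xffffffff
step 15: z <- lane                    0xffffffff
step 16: y <- -7                      0xffffffff

Answer: 17 steps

z: 0,1,2,3,4,5,6,7,8,9,10,11,12,13,14,15,16,17,18,19,20,21,22,23,24,25,26,27,28,29,30,31
y: -7,-7,-7,-7,-7,-7,-7,-7,-7,-7,-7,-7,-7,-7,-7,-7,-7,-7,-7,-7,-7,-7,-7,-7,-7,-7,-7,-7,-7,-7,-7,-7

steps = 17; useful = 480; efficiency = 480/544 = 15/17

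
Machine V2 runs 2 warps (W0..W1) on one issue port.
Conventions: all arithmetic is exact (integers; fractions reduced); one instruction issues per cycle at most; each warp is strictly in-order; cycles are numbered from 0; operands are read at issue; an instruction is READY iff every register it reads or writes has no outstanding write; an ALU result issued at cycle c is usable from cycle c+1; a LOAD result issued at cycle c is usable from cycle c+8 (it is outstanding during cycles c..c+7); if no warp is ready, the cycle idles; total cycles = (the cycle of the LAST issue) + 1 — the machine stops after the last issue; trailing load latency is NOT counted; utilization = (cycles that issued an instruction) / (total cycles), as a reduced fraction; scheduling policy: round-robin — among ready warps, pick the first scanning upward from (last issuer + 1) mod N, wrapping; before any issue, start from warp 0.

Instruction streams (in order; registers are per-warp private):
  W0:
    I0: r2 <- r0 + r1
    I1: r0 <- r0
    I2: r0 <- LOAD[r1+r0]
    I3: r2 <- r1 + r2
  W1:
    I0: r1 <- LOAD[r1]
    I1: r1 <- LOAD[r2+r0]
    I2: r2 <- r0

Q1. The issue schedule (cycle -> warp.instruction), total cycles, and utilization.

cycle 0: W0.I0
cycle 1: W1.I0
cycle 2: W0.I1
cycle 3: W0.I2
cycle 4: W0.I3
cycle 5: idle
cycle 6: idle
cycle 7: idle
cycle 8: idle
cycle 9: W1.I1
cycle 10: W1.I2

Answer: 11 cycles, utilization 7/11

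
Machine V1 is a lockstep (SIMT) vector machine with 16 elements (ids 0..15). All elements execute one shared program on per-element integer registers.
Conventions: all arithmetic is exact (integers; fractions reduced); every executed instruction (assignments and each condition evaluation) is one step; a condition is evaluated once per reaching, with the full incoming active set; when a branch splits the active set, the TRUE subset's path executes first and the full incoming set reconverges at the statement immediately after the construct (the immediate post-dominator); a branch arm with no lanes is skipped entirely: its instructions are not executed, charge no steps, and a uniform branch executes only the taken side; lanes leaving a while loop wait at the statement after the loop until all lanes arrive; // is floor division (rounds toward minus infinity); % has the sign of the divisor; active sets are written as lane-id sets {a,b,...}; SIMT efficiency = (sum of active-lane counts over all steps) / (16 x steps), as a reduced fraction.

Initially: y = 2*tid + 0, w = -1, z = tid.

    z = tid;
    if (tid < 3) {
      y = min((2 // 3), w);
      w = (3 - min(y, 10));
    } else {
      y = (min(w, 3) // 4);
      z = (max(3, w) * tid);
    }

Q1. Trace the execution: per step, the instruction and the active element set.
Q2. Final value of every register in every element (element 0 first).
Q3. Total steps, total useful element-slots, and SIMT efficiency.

step 0: z <- tid                     {0,1,2,3,4,5,6,7,8,9,10,11,12,13,14,15}
step 1: eval (tid < 3)               {0,1,2,3,4,5,6,7,8,9,10,11,12,13,14,15}
step 2: y <- min((2 // 3), w)        {0,1,2}
step 3: w <- (3 - min(y, 10))        {0,1,2}
step 4: y <- (min(w, 3) // 4)        {3,4,5,6,7,8,9,10,11,12,13,14,15}
step 5: z <- (max(3, w) * tid)       {3,4,5,6,7,8,9,10,11,12,13,14,15}

Answer: 6 steps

y: -1,-1,-1,-1,-1,-1,-1,-1,-1,-1,-1,-1,-1,-1,-1,-1
w: 4,4,4,-1,-1,-1,-1,-1,-1,-1,-1,-1,-1,-1,-1,-1
z: 0,1,2,9,12,15,18,21,24,27,30,33,36,39,42,45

steps = 6; useful = 64; efficiency = 64/96 = 2/3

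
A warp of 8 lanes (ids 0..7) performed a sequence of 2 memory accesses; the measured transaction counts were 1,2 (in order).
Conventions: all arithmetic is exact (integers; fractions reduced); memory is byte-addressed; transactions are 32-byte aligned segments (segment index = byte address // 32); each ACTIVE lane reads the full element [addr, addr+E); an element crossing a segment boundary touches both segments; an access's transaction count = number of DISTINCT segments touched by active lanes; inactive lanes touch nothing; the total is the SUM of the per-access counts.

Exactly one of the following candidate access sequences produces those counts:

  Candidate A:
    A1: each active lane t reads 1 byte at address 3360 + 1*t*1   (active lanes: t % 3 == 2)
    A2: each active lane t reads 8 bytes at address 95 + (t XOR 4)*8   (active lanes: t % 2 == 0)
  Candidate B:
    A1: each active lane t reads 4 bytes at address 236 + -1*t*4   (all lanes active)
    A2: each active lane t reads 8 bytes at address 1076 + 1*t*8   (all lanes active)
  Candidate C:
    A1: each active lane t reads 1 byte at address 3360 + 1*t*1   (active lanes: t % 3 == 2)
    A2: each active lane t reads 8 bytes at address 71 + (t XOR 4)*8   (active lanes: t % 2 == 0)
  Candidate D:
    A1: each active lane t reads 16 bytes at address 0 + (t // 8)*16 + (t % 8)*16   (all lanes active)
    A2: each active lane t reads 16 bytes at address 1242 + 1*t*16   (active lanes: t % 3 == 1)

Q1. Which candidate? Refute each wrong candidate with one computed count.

A: A2 gives 3 transactions, not 2
B: A1 gives 2 transactions, not 1
D: A1 gives 4 transactions, not 1
C: all counts match (1,2)

Answer: C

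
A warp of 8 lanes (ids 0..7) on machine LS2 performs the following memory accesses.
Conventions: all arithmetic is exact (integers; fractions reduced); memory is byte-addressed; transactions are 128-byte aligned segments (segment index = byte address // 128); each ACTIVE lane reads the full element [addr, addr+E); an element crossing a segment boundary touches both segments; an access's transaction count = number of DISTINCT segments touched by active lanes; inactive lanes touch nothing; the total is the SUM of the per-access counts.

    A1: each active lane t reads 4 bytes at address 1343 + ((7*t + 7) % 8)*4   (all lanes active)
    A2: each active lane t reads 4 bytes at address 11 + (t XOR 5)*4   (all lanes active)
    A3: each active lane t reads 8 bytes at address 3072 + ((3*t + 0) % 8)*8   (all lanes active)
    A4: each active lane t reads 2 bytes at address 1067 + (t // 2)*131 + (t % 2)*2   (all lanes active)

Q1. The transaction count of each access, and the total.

A1: 1 transaction
A2: 1 transaction
A3: 1 transaction
A4: 4 transactions

Answer: 1,1,1,4; total 7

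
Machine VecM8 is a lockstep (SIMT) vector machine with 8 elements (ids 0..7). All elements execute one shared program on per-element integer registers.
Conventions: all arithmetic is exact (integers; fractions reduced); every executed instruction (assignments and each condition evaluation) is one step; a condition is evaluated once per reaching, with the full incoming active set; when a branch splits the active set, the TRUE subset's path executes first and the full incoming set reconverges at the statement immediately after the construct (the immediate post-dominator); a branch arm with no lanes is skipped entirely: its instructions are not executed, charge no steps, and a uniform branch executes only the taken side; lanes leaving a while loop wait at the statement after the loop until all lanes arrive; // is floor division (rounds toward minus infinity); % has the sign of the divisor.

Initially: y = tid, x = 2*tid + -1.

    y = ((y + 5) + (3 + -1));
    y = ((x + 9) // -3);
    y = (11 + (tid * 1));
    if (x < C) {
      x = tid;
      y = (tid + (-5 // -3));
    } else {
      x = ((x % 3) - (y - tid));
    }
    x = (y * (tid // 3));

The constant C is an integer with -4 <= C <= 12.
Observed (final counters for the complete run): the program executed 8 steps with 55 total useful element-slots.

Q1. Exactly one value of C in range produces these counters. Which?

Answer: C = 12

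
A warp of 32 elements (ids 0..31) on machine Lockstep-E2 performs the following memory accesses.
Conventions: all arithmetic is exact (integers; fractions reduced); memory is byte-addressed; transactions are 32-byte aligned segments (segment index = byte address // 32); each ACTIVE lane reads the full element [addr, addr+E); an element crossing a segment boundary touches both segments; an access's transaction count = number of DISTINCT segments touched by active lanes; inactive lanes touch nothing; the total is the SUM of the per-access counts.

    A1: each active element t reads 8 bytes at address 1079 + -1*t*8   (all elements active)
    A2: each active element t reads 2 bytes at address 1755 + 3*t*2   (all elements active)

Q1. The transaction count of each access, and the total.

A1: 9 transactions
A2: 7 transactions

Answer: 9,7; total 16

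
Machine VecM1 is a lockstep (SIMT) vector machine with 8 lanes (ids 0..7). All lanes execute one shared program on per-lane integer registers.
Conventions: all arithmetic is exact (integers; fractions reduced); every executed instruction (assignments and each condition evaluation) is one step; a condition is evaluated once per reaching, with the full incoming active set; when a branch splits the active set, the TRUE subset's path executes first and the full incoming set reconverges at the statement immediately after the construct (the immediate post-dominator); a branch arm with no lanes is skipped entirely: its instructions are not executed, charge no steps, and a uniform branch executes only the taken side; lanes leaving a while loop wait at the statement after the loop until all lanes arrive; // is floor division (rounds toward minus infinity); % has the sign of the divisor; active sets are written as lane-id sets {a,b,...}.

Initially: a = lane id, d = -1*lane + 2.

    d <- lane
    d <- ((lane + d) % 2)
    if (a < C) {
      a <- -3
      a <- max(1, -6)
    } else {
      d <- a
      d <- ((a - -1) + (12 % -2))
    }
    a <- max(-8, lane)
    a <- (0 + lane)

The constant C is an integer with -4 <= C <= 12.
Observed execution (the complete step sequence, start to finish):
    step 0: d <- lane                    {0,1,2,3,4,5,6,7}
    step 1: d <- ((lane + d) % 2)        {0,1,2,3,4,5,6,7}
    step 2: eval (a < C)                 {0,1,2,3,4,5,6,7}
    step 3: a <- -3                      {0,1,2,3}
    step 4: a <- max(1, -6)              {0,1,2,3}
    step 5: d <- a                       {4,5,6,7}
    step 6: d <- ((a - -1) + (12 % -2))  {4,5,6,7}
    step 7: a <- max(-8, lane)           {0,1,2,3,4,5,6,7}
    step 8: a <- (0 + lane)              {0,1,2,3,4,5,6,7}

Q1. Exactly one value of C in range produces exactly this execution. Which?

Answer: C = 4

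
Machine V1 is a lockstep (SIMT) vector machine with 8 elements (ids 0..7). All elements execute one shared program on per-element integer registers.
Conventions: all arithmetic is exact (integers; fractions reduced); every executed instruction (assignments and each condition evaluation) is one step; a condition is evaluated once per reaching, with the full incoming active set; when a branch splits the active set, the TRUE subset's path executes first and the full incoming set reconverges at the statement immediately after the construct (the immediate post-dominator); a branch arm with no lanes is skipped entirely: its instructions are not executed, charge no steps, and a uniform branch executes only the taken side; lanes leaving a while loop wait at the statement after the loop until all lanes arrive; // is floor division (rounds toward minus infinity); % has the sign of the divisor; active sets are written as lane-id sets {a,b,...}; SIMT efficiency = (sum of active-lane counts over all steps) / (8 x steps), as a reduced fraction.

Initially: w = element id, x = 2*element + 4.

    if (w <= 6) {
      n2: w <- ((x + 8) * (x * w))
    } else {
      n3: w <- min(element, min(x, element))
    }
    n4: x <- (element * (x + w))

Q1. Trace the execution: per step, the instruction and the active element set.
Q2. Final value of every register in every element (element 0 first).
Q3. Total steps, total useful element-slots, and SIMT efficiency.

step 0: eval (w <= 6)                {0,1,2,3,4,5,6,7}
step 1: w <- ((x + 8) * (x * w))     {0,1,2,3,4,5,6}
step 2: w <- min(element, min(x, element)) {7}
step 3: x <- (element * (x + w))     {0,1,2,3,4,5,6,7}

Answer: 4 steps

w: 0,84,256,540,960,1540,2304,7
x: 0,90,528,1650,3888,7770,13920,175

steps = 4; useful = 24; efficiency = 24/32 = 3/4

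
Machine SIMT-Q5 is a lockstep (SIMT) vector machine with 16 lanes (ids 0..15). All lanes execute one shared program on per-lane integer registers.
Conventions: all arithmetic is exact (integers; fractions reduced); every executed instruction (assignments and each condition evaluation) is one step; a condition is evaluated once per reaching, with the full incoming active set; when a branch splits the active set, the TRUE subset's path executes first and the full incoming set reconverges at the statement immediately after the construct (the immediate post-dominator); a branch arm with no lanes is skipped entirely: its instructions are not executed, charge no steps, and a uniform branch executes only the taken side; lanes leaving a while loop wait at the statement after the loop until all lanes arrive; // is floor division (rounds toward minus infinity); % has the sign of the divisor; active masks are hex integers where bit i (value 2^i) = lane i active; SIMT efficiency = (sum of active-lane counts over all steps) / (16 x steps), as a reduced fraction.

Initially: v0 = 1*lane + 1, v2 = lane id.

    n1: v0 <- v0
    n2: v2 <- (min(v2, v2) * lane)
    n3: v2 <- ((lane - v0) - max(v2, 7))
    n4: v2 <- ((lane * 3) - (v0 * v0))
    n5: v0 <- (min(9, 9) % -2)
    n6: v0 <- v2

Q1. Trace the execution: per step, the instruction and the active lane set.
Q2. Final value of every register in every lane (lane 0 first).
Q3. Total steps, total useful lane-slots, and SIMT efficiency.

step 0: v0 <- v0                     0xffff
step 1: v2 <- (min(v2, v2) * lane)   0xffff
step 2: v2 <- ((lane - v0) - max(v2, 7)) 0xffff
step 3: v2 <- ((lane * 3) - (v0 * v0)) 0xffff
step 4: v0 <- (min(9, 9) % -2)       0xffff
step 5: v0 <- v2                     0xffff

Answer: 6 steps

v0: -1,-1,-3,-7,-13,-21,-31,-43,-57,-73,-91,-111,-133,-157,-183,-211
v2: -1,-1,-3,-7,-13,-21,-31,-43,-57,-73,-91,-111,-133,-157,-183,-211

steps = 6; useful = 96; efficiency = 96/96 = 1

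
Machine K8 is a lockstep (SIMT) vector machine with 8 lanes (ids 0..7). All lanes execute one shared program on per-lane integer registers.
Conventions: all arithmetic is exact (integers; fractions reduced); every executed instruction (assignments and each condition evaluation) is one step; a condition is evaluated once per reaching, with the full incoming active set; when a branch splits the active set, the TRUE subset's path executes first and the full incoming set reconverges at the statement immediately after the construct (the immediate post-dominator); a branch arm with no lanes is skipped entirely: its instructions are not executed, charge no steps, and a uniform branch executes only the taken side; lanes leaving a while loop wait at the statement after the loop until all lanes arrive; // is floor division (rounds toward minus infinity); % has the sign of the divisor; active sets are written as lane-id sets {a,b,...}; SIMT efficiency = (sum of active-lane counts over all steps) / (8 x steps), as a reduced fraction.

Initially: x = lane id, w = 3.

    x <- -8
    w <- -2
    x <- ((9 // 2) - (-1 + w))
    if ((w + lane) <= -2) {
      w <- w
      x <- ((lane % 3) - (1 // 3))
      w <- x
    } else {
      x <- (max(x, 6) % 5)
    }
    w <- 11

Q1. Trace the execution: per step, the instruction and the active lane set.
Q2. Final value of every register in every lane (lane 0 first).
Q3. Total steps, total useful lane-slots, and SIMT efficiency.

step 0: x <- -8                      {0,1,2,3,4,5,6,7}
step 1: w <- -2                      {0,1,2,3,4,5,6,7}
step 2: x <- ((9 // 2) - (-1 + w))   {0,1,2,3,4,5,6,7}
step 3: eval ((w + lane) <= -2)      {0,1,2,3,4,5,6,7}
step 4: w <- w                       {0}
step 5: x <- ((lane % 3) - (1 // 3)) {0}
step 6: w <- x                       {0}
step 7: x <- (max(x, 6) % 5)         {1,2,3,4,5,6,7}
step 8: w <- 11                      {0,1,2,3,4,5,6,7}

Answer: 9 steps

x: 0,2,2,2,2,2,2,2
w: 11,11,11,11,11,11,11,11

steps = 9; useful = 50; efficiency = 50/72 = 25/36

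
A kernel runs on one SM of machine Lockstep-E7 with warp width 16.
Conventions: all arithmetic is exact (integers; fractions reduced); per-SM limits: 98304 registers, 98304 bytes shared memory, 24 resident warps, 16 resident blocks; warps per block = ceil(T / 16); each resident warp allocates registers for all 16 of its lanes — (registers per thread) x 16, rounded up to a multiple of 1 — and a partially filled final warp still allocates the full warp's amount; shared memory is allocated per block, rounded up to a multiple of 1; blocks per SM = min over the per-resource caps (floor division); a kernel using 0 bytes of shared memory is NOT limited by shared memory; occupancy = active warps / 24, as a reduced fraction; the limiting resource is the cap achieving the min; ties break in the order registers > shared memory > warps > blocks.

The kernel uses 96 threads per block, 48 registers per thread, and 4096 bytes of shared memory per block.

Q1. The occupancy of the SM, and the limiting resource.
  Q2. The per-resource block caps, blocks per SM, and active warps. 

Answer: occupancy 1, limited by warps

registers: 21 blocks
shared memory: 24 blocks
warps: 4 blocks
blocks: 16 blocks

Answer: 4 blocks, 24 active warps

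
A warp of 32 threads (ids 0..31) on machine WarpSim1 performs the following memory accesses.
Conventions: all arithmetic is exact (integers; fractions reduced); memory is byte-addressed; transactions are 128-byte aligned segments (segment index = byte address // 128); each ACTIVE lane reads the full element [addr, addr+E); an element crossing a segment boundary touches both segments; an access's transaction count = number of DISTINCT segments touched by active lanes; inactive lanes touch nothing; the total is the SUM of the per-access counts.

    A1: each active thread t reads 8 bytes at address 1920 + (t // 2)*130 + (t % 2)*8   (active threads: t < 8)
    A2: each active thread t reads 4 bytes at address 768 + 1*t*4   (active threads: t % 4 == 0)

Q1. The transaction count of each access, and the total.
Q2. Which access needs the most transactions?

A1: 4 transactions
A2: 1 transaction

Answer: 4,1; total 5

Answer: A1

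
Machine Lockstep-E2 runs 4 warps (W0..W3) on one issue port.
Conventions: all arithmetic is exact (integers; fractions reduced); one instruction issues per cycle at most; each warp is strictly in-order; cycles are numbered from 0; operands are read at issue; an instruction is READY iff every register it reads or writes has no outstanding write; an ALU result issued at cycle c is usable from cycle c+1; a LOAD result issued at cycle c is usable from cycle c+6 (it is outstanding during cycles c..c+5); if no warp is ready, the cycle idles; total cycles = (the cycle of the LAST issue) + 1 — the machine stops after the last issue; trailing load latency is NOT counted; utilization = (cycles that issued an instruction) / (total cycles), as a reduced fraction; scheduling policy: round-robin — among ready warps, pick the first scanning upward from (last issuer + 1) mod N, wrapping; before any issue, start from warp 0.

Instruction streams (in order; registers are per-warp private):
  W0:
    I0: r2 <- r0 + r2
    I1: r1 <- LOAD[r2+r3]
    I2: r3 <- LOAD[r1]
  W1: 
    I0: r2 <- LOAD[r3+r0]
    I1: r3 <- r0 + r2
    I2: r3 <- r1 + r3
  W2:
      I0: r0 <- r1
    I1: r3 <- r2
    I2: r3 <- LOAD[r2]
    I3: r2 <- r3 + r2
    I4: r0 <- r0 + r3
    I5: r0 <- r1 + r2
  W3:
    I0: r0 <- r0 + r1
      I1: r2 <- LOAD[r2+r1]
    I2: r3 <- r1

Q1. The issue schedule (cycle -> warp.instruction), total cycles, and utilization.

cycle 0: W0.I0
cycle 1: W1.I0
cycle 2: W2.I0
cycle 3: W3.I0
cycle 4: W0.I1
cycle 5: W2.I1
cycle 6: W3.I1
cycle 7: W1.I1
cycle 8: W2.I2
cycle 9: W3.I2
cycle 10: W0.I2
cycle 11: W1.I2
cycle 12: idle
cycle 13: idle
cycle 14: W2.I3
cycle 15: W2.I4
cycle 16: W2.I5

Answer: 17 cycles, utilization 15/17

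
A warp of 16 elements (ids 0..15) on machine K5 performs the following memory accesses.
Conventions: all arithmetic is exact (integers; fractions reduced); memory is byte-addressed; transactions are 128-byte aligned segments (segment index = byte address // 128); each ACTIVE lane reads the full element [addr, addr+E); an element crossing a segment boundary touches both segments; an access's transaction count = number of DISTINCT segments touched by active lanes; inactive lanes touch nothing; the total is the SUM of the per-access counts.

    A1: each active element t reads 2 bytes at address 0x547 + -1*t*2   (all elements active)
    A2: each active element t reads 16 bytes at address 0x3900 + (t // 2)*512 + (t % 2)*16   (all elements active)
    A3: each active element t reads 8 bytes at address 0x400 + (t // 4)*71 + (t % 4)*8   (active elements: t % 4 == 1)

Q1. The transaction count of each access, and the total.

A1: 1 transaction
A2: 8 transactions
A3: 2 transactions

Answer: 1,8,2; total 11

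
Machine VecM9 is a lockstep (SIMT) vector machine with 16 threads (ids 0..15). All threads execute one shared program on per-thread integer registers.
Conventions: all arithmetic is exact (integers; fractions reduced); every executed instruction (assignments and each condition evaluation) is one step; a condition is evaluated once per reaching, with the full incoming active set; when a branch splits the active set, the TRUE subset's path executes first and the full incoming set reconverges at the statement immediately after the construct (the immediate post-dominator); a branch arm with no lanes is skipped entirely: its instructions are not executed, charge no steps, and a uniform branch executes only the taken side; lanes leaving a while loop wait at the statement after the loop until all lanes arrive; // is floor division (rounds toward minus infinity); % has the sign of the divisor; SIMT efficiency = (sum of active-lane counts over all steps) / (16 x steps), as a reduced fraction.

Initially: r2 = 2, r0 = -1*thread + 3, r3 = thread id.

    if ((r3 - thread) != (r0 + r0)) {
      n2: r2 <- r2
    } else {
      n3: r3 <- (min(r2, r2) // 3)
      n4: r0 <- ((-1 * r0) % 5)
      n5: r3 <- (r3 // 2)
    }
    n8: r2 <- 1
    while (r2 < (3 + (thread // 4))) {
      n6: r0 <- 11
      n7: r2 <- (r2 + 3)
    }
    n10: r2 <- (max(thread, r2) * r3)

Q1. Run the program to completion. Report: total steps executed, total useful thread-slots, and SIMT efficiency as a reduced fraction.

Answer: 14 steps, 154 useful, 11/16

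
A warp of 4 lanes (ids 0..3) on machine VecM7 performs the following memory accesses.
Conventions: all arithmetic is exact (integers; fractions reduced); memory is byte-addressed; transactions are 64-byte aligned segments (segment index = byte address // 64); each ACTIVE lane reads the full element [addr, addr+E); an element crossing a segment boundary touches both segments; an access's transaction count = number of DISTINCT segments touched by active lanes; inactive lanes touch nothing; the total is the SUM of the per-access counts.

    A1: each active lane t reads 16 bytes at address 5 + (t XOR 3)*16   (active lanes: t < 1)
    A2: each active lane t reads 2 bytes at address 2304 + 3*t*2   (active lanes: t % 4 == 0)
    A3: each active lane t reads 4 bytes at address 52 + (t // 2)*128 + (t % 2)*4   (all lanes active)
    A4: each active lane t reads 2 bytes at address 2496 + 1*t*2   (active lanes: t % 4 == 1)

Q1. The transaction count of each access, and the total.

A1: 2 transactions
A2: 1 transaction
A3: 2 transactions
A4: 1 transaction

Answer: 2,1,2,1; total 6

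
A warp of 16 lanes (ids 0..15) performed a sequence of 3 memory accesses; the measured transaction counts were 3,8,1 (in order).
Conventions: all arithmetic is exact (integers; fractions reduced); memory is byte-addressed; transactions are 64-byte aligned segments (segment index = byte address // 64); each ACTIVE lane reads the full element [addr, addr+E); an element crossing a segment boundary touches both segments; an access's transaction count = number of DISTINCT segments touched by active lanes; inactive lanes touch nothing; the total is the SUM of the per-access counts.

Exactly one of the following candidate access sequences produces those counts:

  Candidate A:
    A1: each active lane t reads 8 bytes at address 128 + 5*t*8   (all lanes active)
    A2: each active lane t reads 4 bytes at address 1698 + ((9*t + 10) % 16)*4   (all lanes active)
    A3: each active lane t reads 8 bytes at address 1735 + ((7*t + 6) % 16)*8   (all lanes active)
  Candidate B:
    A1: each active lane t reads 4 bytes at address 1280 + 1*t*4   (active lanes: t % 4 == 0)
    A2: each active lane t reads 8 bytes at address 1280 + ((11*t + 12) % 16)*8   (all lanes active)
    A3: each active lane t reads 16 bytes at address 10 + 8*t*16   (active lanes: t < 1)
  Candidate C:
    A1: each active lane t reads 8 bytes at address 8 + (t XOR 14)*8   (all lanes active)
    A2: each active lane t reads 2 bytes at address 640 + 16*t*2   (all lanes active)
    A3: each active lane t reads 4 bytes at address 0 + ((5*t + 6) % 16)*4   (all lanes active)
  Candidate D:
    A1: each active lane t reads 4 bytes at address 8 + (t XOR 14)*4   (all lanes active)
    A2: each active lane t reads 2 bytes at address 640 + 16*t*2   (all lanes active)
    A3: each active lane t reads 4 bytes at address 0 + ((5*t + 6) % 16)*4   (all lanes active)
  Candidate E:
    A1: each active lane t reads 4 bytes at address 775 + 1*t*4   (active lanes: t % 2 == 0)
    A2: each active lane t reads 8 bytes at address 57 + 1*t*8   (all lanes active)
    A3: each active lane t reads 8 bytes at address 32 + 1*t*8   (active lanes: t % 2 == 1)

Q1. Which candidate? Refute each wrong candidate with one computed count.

A: A1 gives 10 transactions, not 3
B: A1 gives 1 transaction, not 3
D: A1 gives 2 transactions, not 3
E: A1 gives 2 transactions, not 3
C: all counts match (3,8,1)

Answer: C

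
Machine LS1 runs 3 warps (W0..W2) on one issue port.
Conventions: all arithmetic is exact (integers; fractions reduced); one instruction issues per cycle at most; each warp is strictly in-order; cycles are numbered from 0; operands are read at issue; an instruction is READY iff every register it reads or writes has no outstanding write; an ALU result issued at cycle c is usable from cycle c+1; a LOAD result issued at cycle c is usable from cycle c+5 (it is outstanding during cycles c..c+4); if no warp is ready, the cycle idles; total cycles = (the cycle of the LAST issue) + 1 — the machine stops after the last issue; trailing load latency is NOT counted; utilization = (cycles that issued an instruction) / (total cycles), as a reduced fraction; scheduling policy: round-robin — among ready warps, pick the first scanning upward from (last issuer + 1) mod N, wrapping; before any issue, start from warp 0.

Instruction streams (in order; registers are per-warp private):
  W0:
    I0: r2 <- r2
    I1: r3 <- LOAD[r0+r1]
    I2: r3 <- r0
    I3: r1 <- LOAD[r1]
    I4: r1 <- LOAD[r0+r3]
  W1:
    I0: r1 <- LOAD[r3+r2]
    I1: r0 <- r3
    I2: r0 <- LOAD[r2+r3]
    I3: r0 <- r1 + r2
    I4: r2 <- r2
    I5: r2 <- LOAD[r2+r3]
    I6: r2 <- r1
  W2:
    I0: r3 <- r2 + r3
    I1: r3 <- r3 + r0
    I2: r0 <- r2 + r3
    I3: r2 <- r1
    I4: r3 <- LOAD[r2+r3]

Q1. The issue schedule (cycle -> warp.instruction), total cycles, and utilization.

cycle 0: W0.I0
cycle 1: W1.I0
cycle 2: W2.I0
cycle 3: W0.I1
cycle 4: W1.I1
cycle 5: W2.I1
cycle 6: W1.I2
cycle 7: W2.I2
cycle 8: W0.I2
cycle 9: W2.I3
cycle 10: W0.I3
cycle 11: W1.I3
cycle 12: W2.I4
cycle 13: W1.I4
cycle 14: W1.I5
cycle 15: W0.I4
cycle 16: idle
cycle 17: idle
cycle 18: idle
cycle 19: W1.I6

Answer: 20 cycles, utilization 17/20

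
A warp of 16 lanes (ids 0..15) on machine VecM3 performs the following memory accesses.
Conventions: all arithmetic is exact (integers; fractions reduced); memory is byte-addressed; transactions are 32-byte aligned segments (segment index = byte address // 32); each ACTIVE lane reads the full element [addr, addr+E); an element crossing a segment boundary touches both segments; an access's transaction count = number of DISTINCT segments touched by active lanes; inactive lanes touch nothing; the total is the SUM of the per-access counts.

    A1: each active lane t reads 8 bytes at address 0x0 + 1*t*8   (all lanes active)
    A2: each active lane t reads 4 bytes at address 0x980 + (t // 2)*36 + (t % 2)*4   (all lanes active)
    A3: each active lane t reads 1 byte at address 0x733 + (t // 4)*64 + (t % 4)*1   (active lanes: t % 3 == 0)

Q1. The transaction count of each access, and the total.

A1: 4 transactions
A2: 9 transactions
A3: 4 transactions

Answer: 4,9,4; total 17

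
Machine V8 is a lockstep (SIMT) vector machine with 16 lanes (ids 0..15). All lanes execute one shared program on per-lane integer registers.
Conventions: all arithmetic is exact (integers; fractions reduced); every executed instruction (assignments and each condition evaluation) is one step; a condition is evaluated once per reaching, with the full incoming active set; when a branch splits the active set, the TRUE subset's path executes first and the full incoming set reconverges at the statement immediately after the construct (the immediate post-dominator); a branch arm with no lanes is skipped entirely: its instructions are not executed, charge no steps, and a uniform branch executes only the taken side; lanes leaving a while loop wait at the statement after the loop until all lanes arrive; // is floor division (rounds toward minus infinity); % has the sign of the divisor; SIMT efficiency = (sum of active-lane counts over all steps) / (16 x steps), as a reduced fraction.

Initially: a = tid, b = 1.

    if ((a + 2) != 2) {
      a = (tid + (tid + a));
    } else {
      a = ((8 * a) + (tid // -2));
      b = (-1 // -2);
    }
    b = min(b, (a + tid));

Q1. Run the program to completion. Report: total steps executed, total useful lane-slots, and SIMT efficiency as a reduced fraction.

Answer: 5 steps, 49 useful, 49/80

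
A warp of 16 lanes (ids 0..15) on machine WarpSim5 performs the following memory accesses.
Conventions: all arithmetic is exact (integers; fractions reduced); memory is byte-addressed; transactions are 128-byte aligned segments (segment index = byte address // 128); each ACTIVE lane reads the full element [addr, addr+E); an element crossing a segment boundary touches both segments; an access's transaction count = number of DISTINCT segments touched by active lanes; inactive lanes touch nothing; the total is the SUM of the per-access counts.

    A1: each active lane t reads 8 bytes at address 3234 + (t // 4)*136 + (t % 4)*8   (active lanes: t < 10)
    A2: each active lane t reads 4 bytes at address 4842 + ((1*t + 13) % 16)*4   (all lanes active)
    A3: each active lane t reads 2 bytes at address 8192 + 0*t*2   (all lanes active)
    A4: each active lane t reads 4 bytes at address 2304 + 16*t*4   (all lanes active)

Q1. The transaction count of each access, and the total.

A1: 3 transactions
A2: 2 transactions
A3: 1 transaction
A4: 8 transactions

Answer: 3,2,1,8; total 14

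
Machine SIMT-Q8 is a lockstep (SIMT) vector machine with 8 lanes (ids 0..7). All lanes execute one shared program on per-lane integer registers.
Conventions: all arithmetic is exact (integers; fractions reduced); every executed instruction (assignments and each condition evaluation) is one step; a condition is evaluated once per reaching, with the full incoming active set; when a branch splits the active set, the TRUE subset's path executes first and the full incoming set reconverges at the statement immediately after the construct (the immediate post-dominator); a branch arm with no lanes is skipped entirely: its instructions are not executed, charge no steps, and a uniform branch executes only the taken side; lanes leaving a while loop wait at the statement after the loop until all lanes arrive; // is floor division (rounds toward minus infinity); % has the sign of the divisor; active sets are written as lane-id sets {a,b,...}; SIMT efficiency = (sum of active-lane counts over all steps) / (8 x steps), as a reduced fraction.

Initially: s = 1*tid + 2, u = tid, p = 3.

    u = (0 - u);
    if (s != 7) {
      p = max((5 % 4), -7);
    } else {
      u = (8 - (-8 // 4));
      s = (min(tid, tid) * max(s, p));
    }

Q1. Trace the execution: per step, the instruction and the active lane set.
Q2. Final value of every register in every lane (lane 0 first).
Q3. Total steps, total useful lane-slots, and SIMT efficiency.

step 0: u <- (0 - u)                 {0,1,2,3,4,5,6,7}
step 1: eval (s != 7)                {0,1,2,3,4,5,6,7}
step 2: p <- max((5 % 4), -7)        {0,1,2,3,4,6,7}
step 3: u <- (8 - (-8 // 4))         {5}
step 4: s <- (min(tid, tid) * max(s, p)) {5}

Answer: 5 steps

s: 2,3,4,5,6,35,8,9
u: 0,-1,-2,-3,-4,10,-6,-7
p: 1,1,1,1,1,3,1,1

steps = 5; useful = 25; efficiency = 25/40 = 5/8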